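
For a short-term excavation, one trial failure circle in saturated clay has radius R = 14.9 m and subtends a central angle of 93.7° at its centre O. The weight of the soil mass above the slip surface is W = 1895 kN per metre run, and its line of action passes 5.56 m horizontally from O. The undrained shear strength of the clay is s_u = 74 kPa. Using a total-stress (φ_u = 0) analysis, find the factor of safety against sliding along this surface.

FS = 2.55

Taking moments about the centre O, the resisting moment is provided by the undrained shear strength acting along the arc:
Arc length L_a = R·θ = 14.9·(93.7°·π/180) = 14.9·1.6354 = 24.37 m
M_R = s_u·L_a·R = 74·24.37·14.9 = 26867.1 kN·m/m
M_D = W·d = 1895·5.56 = 10536.2 kN·m/m
FS = M_R / M_D = 26867.1 / 10536.2 = 2.550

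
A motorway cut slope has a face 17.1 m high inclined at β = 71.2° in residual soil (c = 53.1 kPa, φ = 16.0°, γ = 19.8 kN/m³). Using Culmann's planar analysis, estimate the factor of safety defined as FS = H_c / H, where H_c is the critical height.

FS = 1.33

H_c = (4c/γ) · sinβ cosφ / [1 − cos(β − φ)]
    = (4·53.1/19.8) · sin71.2°·cos16.0° / [1 − cos55.2°]
    = 10.727 · 0.9100 / 0.4293 = 22.74 m
FS = H_c / H = 22.74 / 17.1 = 1.330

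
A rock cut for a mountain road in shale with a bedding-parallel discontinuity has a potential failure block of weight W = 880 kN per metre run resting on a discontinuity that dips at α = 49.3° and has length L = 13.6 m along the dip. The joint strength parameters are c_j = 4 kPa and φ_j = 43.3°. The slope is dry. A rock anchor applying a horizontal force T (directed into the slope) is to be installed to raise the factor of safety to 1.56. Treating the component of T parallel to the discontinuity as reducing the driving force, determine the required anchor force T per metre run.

Resolving forces along and normal to the sliding plane, with the horizontal anchor force T adding T·sinα to the effective normal force and T·cosα acting up the plane against the driving force:
FS = [c_jL + (W cosα + T sinα) tanφ_j] / [W sinα − T cosα]
Without the anchor: N' = 573.8 kN/m, driving T_d = 667.2 kN/m, resisting R = 4·13.6 + 573.8·tan43.3° = 595.2 kN/m, FS = 0.89.
Setting FS = 1.56 and solving for T:
1.56·(667.2 − T cos49.3°) = 595.2 + T sin49.3°·tan43.3°
T·(sin49.3°·tan43.3° + 1.56·cos49.3°) = 1.56·667.2 − 595.2
T·(0.7581·0.9424 + 1.56·0.6521) = 1040.8 − 595.2 = 445.6
T·1.7317 = 445.6
T = 257.3 kN/m

T = 257 kN/m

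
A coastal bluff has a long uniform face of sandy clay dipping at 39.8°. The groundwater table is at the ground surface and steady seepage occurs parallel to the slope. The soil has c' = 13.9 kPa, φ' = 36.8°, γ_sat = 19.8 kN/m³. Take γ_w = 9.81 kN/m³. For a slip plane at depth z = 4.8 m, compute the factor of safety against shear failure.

With seepage parallel to the slope and the water table at the surface, the effective normal stress on the slip plane uses the buoyant unit weight γ' = γ_sat − γ_w while the driving shear stress uses γ_sat:
FS = [c' + γ' z cos²β tanφ'] / [γ_sat z sinβ cosβ]
γ' = 19.8 − 9.81 = 9.99 kN/m³
Numerator = 13.9 + 9.99·4.8·cos²39.8°·tan36.8° = 13.9 + 9.99·4.8·0.5903·0.7481 = 35.074 kPa
Denominator = 19.8·4.8·sin39.8°·cos39.8° = 19.8·4.8·0.6401·0.7683 = 46.739 kPa
FS = 35.074 / 46.739 = 0.750

FS = 0.75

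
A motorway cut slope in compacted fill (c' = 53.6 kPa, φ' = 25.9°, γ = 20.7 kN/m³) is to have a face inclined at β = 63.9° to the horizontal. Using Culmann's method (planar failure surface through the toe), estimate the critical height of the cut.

Culmann's analysis gives the critical failure plane at α_cr = (β + φ')/2 = (63.9 + 25.9)/2 = 44.9°, and the critical height
H_c = (4c'/γ) · sinβ cosφ' / [1 − cos(β − φ')]
    = (4·53.6/20.7) · sin63.9°·cos25.9° / [1 − cos(38.0°)]
    = 10.357 · 0.8980·0.8996 / [1 − 0.7880]
    = 10.357 · 0.8078 / 0.2120
    = 39.47 m

H_c = 39.47 m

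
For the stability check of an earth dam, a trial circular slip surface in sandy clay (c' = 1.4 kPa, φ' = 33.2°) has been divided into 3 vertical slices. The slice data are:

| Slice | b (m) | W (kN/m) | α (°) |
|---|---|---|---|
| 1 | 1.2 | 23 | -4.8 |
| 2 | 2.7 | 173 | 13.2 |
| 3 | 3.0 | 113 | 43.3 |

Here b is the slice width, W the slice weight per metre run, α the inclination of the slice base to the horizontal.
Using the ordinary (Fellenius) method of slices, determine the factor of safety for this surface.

Ordinary method of slices: FS = Σ[c'·Δl_i + (W_i cosα_i)·tanφ'] / Σ W_i sinα_i, with Δl_i = b_i / cosα_i.
Slice 1: Δl = 1.2/cos(-4.8°) = 1.204 m; N'_1 = 23·cos(-4.8°) = 22.9; c'Δl = 1.69; W sinα = -1.9
Slice 2: Δl = 2.7/cos13.2° = 2.773 m; N'_2 = 173·cos13.2° = 168.4; c'Δl = 3.88; W sinα = 39.5
Slice 3: Δl = 3.0/cos43.3° = 4.122 m; N'_3 = 113·cos43.3° = 82.2; c'Δl = 5.77; W sinα = 77.5
Σc'Δl = 11.3 kN/m; ΣN' = 273.6 kN/m; ΣW sinα = 115.1 kN/m
Resisting = 11.3 + 273.6·tan33.2° = 11.3 + 179.0 = 190.4 kN/m
FS = 190.4 / 115.1 = 1.654

FS = 1.65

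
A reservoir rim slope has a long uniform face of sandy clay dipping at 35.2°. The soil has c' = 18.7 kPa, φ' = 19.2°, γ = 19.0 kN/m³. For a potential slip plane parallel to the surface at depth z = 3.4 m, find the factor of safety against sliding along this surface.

For an infinite slope with a slip plane parallel to the surface (no pore pressure): FS = [c' + γz cos²β tanφ'] / [γz sinβ cosβ].
γz = 19.0·3.4 = 64.60 kN/m²
Numerator = 18.7 + 64.60·cos²35.2°·tan19.2° = 18.7 + 64.60·0.6677·0.3482 = 33.721 kPa
Denominator = 64.60·sin35.2°·cos35.2° = 64.60·0.5764·0.8171 = 30.428 kPa
FS = 33.721 / 30.428 = 1.108

FS = 1.11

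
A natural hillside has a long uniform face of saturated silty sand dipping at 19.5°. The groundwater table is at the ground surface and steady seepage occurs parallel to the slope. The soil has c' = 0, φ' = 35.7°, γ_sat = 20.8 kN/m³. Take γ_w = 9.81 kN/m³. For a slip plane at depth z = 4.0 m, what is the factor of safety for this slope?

FS = 1.07

With seepage parallel to the slope and the water table at the surface, the effective normal stress on the slip plane uses the buoyant unit weight γ' = γ_sat − γ_w while the driving shear stress uses γ_sat:
FS = [c' + γ' z cos²β tanφ'] / [γ_sat z sinβ cosβ]
(For c' = 0 this reduces to FS = (γ'/γ_sat)·tanφ'/tanβ.)
γ' = 20.8 − 9.81 = 10.99 kN/m³
Numerator = 0.0 + 10.99·4.0·cos²19.5°·tan35.7° = 0.0 + 10.99·4.0·0.8886·0.7186 = 28.069 kPa
Denominator = 20.8·4.0·sin19.5°·cos19.5° = 20.8·4.0·0.3338·0.9426 = 26.180 kPa
FS = 28.069 / 26.180 = 1.072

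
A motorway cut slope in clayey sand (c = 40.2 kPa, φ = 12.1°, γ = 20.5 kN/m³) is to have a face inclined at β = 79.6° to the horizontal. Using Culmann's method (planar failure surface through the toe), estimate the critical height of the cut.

Culmann's analysis gives the critical failure plane at α_cr = (β + φ)/2 = (79.6 + 12.1)/2 = 45.8°, and the critical height
H_c = (4c/γ) · sinβ cosφ / [1 − cos(β − φ)]
    = (4·40.2/20.5) · sin79.6°·cos12.1° / [1 − cos(67.5°)]
    = 7.844 · 0.9836·0.9778 / [1 − 0.3827]
    = 7.844 · 0.9617 / 0.6173
    = 12.22 m

H_c = 12.22 m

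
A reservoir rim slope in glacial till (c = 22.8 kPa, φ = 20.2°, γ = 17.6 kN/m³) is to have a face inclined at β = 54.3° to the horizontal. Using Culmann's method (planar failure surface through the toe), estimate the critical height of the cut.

H_c = 22.97 m

Culmann's analysis gives the critical failure plane at α_cr = (β + φ)/2 = (54.3 + 20.2)/2 = 37.2°, and the critical height
H_c = (4c/γ) · sinβ cosφ / [1 − cos(β − φ)]
    = (4·22.8/17.6) · sin54.3°·cos20.2° / [1 − cos(34.1°)]
    = 5.182 · 0.8121·0.9385 / [1 − 0.8281]
    = 5.182 · 0.7621 / 0.1719
    = 22.97 m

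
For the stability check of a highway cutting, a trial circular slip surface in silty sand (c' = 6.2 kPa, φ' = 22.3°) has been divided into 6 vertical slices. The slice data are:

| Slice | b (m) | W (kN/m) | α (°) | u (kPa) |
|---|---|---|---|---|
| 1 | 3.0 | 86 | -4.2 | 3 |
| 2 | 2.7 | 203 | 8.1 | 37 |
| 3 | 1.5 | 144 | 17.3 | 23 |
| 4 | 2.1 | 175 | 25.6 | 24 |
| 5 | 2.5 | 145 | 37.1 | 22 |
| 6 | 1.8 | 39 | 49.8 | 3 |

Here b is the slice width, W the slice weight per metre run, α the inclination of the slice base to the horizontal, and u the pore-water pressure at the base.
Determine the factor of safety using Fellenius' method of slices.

Ordinary method of slices: FS = Σ[c'·Δl_i + (W_i cosα_i − u_i·Δl_i)·tanφ'] / Σ W_i sinα_i, with Δl_i = b_i / cosα_i.
Slice 1: Δl = 3.0/cos(-4.2°) = 3.008 m; N'_1 = 86·cos(-4.2°) − 3·3.008 = 76.7; c'Δl = 18.65; W sinα = -6.3
Slice 2: Δl = 2.7/cos8.1° = 2.727 m; N'_2 = 203·cos8.1° − 37·2.727 = 100.1; c'Δl = 16.91; W sinα = 28.6
Slice 3: Δl = 1.5/cos17.3° = 1.571 m; N'_3 = 144·cos17.3° − 23·1.571 = 101.4; c'Δl = 9.74; W sinα = 42.8
Slice 4: Δl = 2.1/cos25.6° = 2.329 m; N'_4 = 175·cos25.6° − 24·2.329 = 101.9; c'Δl = 14.44; W sinα = 75.6
Slice 5: Δl = 2.5/cos37.1° = 3.134 m; N'_5 = 145·cos37.1° − 22·3.134 = 46.7; c'Δl = 19.43; W sinα = 87.5
Slice 6: Δl = 1.8/cos49.8° = 2.789 m; N'_6 = 39·cos49.8° − 3·2.789 = 16.8; c'Δl = 17.29; W sinα = 29.8
Σc'Δl = 96.5 kN/m; ΣN' = 443.6 kN/m; ΣW sinα = 258.0 kN/m
Resisting = 96.5 + 443.6·tan22.3° = 96.5 + 181.9 = 278.4 kN/m
FS = 278.4 / 258.0 = 1.079

FS = 1.08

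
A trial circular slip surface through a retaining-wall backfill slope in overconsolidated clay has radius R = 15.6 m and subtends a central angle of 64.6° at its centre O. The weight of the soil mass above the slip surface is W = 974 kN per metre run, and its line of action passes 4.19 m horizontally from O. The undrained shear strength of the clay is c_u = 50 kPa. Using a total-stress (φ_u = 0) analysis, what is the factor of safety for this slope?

FS = 3.36

Taking moments about the centre O, the resisting moment is provided by the undrained shear strength acting along the arc:
Arc length L_a = R·θ = 15.6·(64.6°·π/180) = 15.6·1.1275 = 17.59 m
M_R = c_u·L_a·R = 50·17.59·15.6 = 13719.2 kN·m/m
M_D = W·d = 974·4.19 = 4081.1 kN·m/m
FS = M_R / M_D = 13719.2 / 4081.1 = 3.362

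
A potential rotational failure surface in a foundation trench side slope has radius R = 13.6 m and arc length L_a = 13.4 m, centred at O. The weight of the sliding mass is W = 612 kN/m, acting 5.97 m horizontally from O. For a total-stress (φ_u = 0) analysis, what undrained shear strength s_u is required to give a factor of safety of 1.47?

FS = s_u·L_a·R / (W·d), so s_u = FS·W·d / (L_a·R).
s_u = 1.47·612·5.97 / (13.40·13.6) = 5370.9 / 182.24 = 29.47 kPa

s_u = 29.5 kPa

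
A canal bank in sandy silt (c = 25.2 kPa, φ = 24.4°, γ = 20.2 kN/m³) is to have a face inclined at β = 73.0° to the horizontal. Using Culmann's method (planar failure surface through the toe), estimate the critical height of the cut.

H_c = 12.83 m

Culmann's analysis gives the critical failure plane at α_cr = (β + φ)/2 = (73.0 + 24.4)/2 = 48.7°, and the critical height
H_c = (4c/γ) · sinβ cosφ / [1 − cos(β − φ)]
    = (4·25.2/20.2) · sin73.0°·cos24.4° / [1 − cos(48.6°)]
    = 4.990 · 0.9563·0.9107 / [1 − 0.6613]
    = 4.990 · 0.8709 / 0.3387
    = 12.83 m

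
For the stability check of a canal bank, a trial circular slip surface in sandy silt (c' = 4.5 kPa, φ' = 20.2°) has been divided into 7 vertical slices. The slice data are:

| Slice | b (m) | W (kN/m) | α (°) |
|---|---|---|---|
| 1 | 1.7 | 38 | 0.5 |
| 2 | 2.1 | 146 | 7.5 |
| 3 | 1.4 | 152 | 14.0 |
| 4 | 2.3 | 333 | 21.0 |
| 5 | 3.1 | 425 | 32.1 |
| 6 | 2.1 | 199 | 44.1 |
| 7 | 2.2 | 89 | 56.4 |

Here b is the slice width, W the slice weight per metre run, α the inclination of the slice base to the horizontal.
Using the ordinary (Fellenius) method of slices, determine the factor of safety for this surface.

FS = 0.85

Ordinary method of slices: FS = Σ[c'·Δl_i + (W_i cosα_i)·tanφ'] / Σ W_i sinα_i, with Δl_i = b_i / cosα_i.
Slice 1: Δl = 1.7/cos0.5° = 1.700 m; N'_1 = 38·cos0.5° = 38.0; c'Δl = 7.65; W sinα = 0.3
Slice 2: Δl = 2.1/cos7.5° = 2.118 m; N'_2 = 146·cos7.5° = 144.8; c'Δl = 9.53; W sinα = 19.1
Slice 3: Δl = 1.4/cos14.0° = 1.443 m; N'_3 = 152·cos14.0° = 147.5; c'Δl = 6.49; W sinα = 36.8
Slice 4: Δl = 2.3/cos21.0° = 2.464 m; N'_4 = 333·cos21.0° = 310.9; c'Δl = 11.09; W sinα = 119.3
Slice 5: Δl = 3.1/cos32.1° = 3.659 m; N'_5 = 425·cos32.1° = 360.0; c'Δl = 16.47; W sinα = 225.8
Slice 6: Δl = 2.1/cos44.1° = 2.924 m; N'_6 = 199·cos44.1° = 142.9; c'Δl = 13.16; W sinα = 138.5
Slice 7: Δl = 2.2/cos56.4° = 3.975 m; N'_7 = 89·cos56.4° = 49.3; c'Δl = 17.89; W sinα = 74.1
Σc'Δl = 82.3 kN/m; ΣN' = 1193.3 kN/m; ΣW sinα = 614.0 kN/m
Resisting = 82.3 + 1193.3·tan20.2° = 82.3 + 439.0 = 521.3 kN/m
FS = 521.3 / 614.0 = 0.849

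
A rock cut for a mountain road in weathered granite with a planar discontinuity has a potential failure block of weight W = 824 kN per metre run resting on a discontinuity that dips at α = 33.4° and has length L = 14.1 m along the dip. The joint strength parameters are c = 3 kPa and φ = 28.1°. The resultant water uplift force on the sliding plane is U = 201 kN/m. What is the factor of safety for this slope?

FS = 0.67

Resolving the block weight along and normal to the plane and applying the Mohr–Coulomb strength on the joint:
N' = W cosα − U = 824·cos33.4° − 201 = 486.9 kN/m
Driving force T = W sinα = 824·sin33.4° = 453.6 kN/m
Resisting force R = c·L + N'·tanφ = 3·14.1 + 486.9·tan28.1° = 42.3 + 260.0 = 302.3 kN/m
FS = R / T = 302.3 / 453.6 = 0.666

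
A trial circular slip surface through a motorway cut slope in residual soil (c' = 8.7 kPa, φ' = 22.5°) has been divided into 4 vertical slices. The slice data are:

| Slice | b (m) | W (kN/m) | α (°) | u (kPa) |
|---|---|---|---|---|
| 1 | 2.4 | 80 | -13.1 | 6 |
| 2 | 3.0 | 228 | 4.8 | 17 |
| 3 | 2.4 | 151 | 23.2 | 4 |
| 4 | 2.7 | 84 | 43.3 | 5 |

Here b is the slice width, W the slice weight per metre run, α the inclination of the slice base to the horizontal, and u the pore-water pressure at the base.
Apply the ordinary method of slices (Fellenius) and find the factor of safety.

FS = 2.31

Ordinary method of slices: FS = Σ[c'·Δl_i + (W_i cosα_i − u_i·Δl_i)·tanφ'] / Σ W_i sinα_i, with Δl_i = b_i / cosα_i.
Slice 1: Δl = 2.4/cos(-13.1°) = 2.464 m; N'_1 = 80·cos(-13.1°) − 6·2.464 = 63.1; c'Δl = 21.44; W sinα = -18.1
Slice 2: Δl = 3.0/cos4.8° = 3.011 m; N'_2 = 228·cos4.8° − 17·3.011 = 176.0; c'Δl = 26.19; W sinα = 19.1
Slice 3: Δl = 2.4/cos23.2° = 2.611 m; N'_3 = 151·cos23.2° − 4·2.611 = 128.3; c'Δl = 22.72; W sinα = 59.5
Slice 4: Δl = 2.7/cos43.3° = 3.710 m; N'_4 = 84·cos43.3° − 5·3.710 = 42.6; c'Δl = 32.28; W sinα = 57.6
Σc'Δl = 102.6 kN/m; ΣN' = 410.1 kN/m; ΣW sinα = 118.0 kN/m
Resisting = 102.6 + 410.1·tan22.5° = 102.6 + 169.9 = 272.5 kN/m
FS = 272.5 / 118.0 = 2.308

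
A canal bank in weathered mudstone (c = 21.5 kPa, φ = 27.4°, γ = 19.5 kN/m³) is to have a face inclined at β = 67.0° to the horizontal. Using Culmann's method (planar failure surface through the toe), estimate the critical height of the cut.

Culmann's analysis gives the critical failure plane at α_cr = (β + φ)/2 = (67.0 + 27.4)/2 = 47.2°, and the critical height
H_c = (4c/γ) · sinβ cosφ / [1 − cos(β − φ)]
    = (4·21.5/19.5) · sin67.0°·cos27.4° / [1 − cos(39.6°)]
    = 4.410 · 0.9205·0.8878 / [1 − 0.7705]
    = 4.410 · 0.8172 / 0.2295
    = 15.71 m

H_c = 15.71 m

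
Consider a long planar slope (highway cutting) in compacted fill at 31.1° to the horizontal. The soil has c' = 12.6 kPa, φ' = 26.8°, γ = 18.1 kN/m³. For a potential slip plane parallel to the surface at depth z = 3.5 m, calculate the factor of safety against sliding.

For an infinite slope with a slip plane parallel to the surface (no pore pressure): FS = [c' + γz cos²β tanφ'] / [γz sinβ cosβ].
γz = 18.1·3.5 = 63.35 kN/m²
Numerator = 12.6 + 63.35·cos²31.1°·tan26.8° = 12.6 + 63.35·0.7332·0.5051 = 36.062 kPa
Denominator = 63.35·sin31.1°·cos31.1° = 63.35·0.5165·0.8563 = 28.019 kPa
FS = 36.062 / 28.019 = 1.287

FS = 1.29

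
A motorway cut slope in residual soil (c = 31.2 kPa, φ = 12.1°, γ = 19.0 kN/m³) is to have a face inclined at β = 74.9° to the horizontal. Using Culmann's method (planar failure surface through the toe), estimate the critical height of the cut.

Culmann's analysis gives the critical failure plane at α_cr = (β + φ)/2 = (74.9 + 12.1)/2 = 43.5°, and the critical height
H_c = (4c/γ) · sinβ cosφ / [1 − cos(β − φ)]
    = (4·31.2/19.0) · sin74.9°·cos12.1° / [1 − cos(62.8°)]
    = 6.568 · 0.9655·0.9778 / [1 − 0.4571]
    = 6.568 · 0.9440 / 0.5429
    = 11.42 m

H_c = 11.42 m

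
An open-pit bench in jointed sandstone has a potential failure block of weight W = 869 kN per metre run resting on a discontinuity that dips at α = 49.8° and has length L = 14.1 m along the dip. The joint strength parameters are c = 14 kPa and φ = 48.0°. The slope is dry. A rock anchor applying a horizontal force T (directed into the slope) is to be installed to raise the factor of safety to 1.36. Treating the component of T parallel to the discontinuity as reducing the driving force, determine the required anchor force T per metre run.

T = 48 kN/m

Resolving forces along and normal to the sliding plane, with the horizontal anchor force T adding T·sinα to the effective normal force and T·cosα acting up the plane against the driving force:
FS = [cL + (W cosα + T sinα) tanφ] / [W sinα − T cosα]
Without the anchor: N' = 560.9 kN/m, driving T_d = 663.7 kN/m, resisting R = 14·14.1 + 560.9·tan48.0° = 820.3 kN/m, FS = 1.24.
Setting FS = 1.36 and solving for T:
1.36·(663.7 − T cos49.8°) = 820.3 + T sin49.8°·tan48.0°
T·(sin49.8°·tan48.0° + 1.36·cos49.8°) = 1.36·663.7 − 820.3
T·(0.7638·1.1106 + 1.36·0.6455) = 902.7 − 820.3 = 82.3
T·1.7261 = 82.3
T = 47.7 kN/m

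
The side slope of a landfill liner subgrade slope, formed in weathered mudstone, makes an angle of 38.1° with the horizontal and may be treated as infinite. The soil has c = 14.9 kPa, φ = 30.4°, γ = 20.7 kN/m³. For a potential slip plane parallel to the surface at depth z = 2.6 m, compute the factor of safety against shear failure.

FS = 1.32

For an infinite slope with a slip plane parallel to the surface (no pore pressure): FS = [c + γz cos²β tanφ] / [γz sinβ cosβ].
γz = 20.7·2.6 = 53.82 kN/m²
Numerator = 14.9 + 53.82·cos²38.1°·tan30.4° = 14.9 + 53.82·0.6193·0.5867 = 34.454 kPa
Denominator = 53.82·sin38.1°·cos38.1° = 53.82·0.6170·0.7869 = 26.133 kPa
FS = 34.454 / 26.133 = 1.318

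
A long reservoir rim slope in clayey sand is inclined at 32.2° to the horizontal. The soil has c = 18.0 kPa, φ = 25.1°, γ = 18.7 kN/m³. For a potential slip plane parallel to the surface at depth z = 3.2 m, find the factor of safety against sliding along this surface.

FS = 1.41

For an infinite slope with a slip plane parallel to the surface (no pore pressure): FS = [c + γz cos²β tanφ] / [γz sinβ cosβ].
γz = 18.7·3.2 = 59.84 kN/m²
Numerator = 18.0 + 59.84·cos²32.2°·tan25.1° = 18.0 + 59.84·0.7160·0.4684 = 38.071 kPa
Denominator = 59.84·sin32.2°·cos32.2° = 59.84·0.5329·0.8462 = 26.983 kPa
FS = 38.071 / 26.983 = 1.411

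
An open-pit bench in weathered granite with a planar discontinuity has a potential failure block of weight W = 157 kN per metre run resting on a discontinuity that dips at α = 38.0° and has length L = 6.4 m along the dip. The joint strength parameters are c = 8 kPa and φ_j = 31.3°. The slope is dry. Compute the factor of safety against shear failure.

FS = 1.31

Resolving the block weight along and normal to the plane and applying the Mohr–Coulomb strength on the joint:
N' = W cosα = 157·cos38.0° = 123.7 kN/m
Driving force T = W sinα = 157·sin38.0° = 96.7 kN/m
Resisting force R = c·L + N'·tanφ_j = 8·6.4 + 123.7·tan31.3° = 51.2 + 75.2 = 126.4 kN/m
FS = R / T = 126.4 / 96.7 = 1.308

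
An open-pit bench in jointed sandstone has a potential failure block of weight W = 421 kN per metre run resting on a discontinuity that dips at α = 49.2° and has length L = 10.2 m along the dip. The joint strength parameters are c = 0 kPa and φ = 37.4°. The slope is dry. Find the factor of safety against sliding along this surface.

FS = 0.66

Resolving the block weight along and normal to the plane and applying the Mohr–Coulomb strength on the joint:
N' = W cosα = 421·cos49.2° = 275.1 kN/m
Driving force T = W sinα = 421·sin49.2° = 318.7 kN/m
Resisting force R = c·L + N'·tanφ = 0·10.2 + 275.1·tan37.4° = 0.0 + 210.3 = 210.3 kN/m
FS = R / T = 210.3 / 318.7 = 0.660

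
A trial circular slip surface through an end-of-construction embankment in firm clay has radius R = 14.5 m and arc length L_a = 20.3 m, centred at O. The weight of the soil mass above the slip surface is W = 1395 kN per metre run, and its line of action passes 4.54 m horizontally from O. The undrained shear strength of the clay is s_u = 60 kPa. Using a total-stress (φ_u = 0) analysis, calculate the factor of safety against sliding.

Taking moments about the centre O, the resisting moment is provided by the undrained shear strength acting along the arc:
M_R = s_u·L_a·R = 60·20.30·14.5 = 17661.0 kN·m/m
M_D = W·d = 1395·4.54 = 6333.3 kN·m/m
FS = M_R / M_D = 17661.0 / 6333.3 = 2.789

FS = 2.79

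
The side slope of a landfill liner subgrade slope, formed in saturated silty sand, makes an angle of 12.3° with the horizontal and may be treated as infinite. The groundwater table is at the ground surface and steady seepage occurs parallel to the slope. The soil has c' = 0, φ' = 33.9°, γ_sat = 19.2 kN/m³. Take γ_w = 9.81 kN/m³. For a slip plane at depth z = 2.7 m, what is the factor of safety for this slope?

FS = 1.51

With seepage parallel to the slope and the water table at the surface, the effective normal stress on the slip plane uses the buoyant unit weight γ' = γ_sat − γ_w while the driving shear stress uses γ_sat:
FS = [c' + γ' z cos²β tanφ'] / [γ_sat z sinβ cosβ]
(For c' = 0 this reduces to FS = (γ'/γ_sat)·tanφ'/tanβ.)
γ' = 19.2 − 9.81 = 9.39 kN/m³
Numerator = 0.0 + 9.39·2.7·cos²12.3°·tan33.9° = 0.0 + 9.39·2.7·0.9546·0.6720 = 16.263 kPa
Denominator = 19.2·2.7·sin12.3°·cos12.3° = 19.2·2.7·0.2130·0.9770 = 10.790 kPa
FS = 16.263 / 10.790 = 1.507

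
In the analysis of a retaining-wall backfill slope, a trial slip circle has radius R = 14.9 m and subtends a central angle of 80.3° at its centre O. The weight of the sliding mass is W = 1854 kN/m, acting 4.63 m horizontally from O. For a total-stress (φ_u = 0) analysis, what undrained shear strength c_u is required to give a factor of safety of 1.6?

FS = c_u·L_a·R / (W·d), so c_u = FS·W·d / (L_a·R).
Arc length L_a = R·θ = 14.9·(80.3°·π/180) = 14.9·1.4015 = 20.88 m
c_u = 1.6·1854·4.63 / (20.88·14.9) = 13734.4 / 311.15 = 44.14 kPa

c_u = 44.1 kPa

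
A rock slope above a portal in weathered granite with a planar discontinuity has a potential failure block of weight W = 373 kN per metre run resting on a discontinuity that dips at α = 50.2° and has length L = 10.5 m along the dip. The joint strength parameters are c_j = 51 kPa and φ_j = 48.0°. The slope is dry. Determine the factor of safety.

Resolving the block weight along and normal to the plane and applying the Mohr–Coulomb strength on the joint:
N' = W cosα = 373·cos50.2° = 238.8 kN/m
Driving force T = W sinα = 373·sin50.2° = 286.6 kN/m
Resisting force R = c_j·L + N'·tanφ_j = 51·10.5 + 238.8·tan48.0° = 535.5 + 265.2 = 800.7 kN/m
FS = R / T = 800.7 / 286.6 = 2.794

FS = 2.79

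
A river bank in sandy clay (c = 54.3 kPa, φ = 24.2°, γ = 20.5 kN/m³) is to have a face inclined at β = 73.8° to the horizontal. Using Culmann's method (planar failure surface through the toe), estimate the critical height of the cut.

Culmann's analysis gives the critical failure plane at α_cr = (β + φ)/2 = (73.8 + 24.2)/2 = 49.0°, and the critical height
H_c = (4c/γ) · sinβ cosφ / [1 − cos(β − φ)]
    = (4·54.3/20.5) · sin73.8°·cos24.2° / [1 − cos(49.6°)]
    = 10.595 · 0.9603·0.9121 / [1 − 0.6481]
    = 10.595 · 0.8759 / 0.3519
    = 26.37 m

H_c = 26.37 m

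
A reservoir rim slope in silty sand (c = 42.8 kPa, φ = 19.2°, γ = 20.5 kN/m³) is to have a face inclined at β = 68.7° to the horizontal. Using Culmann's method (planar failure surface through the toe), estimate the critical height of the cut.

Culmann's analysis gives the critical failure plane at α_cr = (β + φ)/2 = (68.7 + 19.2)/2 = 44.0°, and the critical height
H_c = (4c/γ) · sinβ cosφ / [1 − cos(β − φ)]
    = (4·42.8/20.5) · sin68.7°·cos19.2° / [1 − cos(49.5°)]
    = 8.351 · 0.9317·0.9444 / [1 − 0.6494]
    = 8.351 · 0.8799 / 0.3506
    = 20.96 m

H_c = 20.96 m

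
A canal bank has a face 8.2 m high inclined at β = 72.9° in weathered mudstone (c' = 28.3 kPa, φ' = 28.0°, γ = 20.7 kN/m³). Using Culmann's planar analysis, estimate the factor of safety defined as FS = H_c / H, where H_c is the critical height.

FS = 1.93

H_c = (4c'/γ) · sinβ cosφ' / [1 − cos(β − φ')]
    = (4·28.3/20.7) · sin72.9°·cos28.0° / [1 − cos44.9°]
    = 5.469 · 0.8439 / 0.2917 = 15.82 m
FS = H_c / H = 15.82 / 8.2 = 1.930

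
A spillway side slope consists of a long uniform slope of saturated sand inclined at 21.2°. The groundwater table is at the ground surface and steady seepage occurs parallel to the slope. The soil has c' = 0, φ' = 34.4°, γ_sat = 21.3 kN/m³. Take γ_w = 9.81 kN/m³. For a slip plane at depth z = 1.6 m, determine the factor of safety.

With seepage parallel to the slope and the water table at the surface, the effective normal stress on the slip plane uses the buoyant unit weight γ' = γ_sat − γ_w while the driving shear stress uses γ_sat:
FS = [c' + γ' z cos²β tanφ'] / [γ_sat z sinβ cosβ]
(For c' = 0 this reduces to FS = (γ'/γ_sat)·tanφ'/tanβ.)
γ' = 21.3 − 9.81 = 11.49 kN/m³
Numerator = 0.0 + 11.49·1.6·cos²21.2°·tan34.4° = 0.0 + 11.49·1.6·0.8692·0.6847 = 10.942 kPa
Denominator = 21.3·1.6·sin21.2°·cos21.2° = 21.3·1.6·0.3616·0.9323 = 11.490 kPa
FS = 10.942 / 11.490 = 0.952

FS = 0.95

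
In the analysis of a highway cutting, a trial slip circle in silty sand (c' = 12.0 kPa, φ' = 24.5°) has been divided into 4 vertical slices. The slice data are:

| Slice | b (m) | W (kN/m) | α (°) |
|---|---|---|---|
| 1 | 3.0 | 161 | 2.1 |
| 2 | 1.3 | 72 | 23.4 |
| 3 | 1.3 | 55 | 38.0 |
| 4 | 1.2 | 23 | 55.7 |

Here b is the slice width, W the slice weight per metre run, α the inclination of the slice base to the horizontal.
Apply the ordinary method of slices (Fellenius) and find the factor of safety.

FS = 2.60

Ordinary method of slices: FS = Σ[c'·Δl_i + (W_i cosα_i)·tanφ'] / Σ W_i sinα_i, with Δl_i = b_i / cosα_i.
Slice 1: Δl = 3.0/cos2.1° = 3.002 m; N'_1 = 161·cos2.1° = 160.9; c'Δl = 36.02; W sinα = 5.9
Slice 2: Δl = 1.3/cos23.4° = 1.417 m; N'_2 = 72·cos23.4° = 66.1; c'Δl = 17.00; W sinα = 28.6
Slice 3: Δl = 1.3/cos38.0° = 1.650 m; N'_3 = 55·cos38.0° = 43.3; c'Δl = 19.80; W sinα = 33.9
Slice 4: Δl = 1.2/cos55.7° = 2.129 m; N'_4 = 23·cos55.7° = 13.0; c'Δl = 25.55; W sinα = 19.0
Σc'Δl = 98.4 kN/m; ΣN' = 283.3 kN/m; ΣW sinα = 87.4 kN/m
Resisting = 98.4 + 283.3·tan24.5° = 98.4 + 129.1 = 227.5 kN/m
FS = 227.5 / 87.4 = 2.604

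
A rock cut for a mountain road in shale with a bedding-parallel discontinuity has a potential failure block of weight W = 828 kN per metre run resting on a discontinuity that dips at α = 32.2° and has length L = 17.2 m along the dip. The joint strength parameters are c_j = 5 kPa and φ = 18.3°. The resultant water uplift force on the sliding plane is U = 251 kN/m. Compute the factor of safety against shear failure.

Resolving the block weight along and normal to the plane and applying the Mohr–Coulomb strength on the joint:
N' = W cosα − U = 828·cos32.2° − 251 = 449.6 kN/m
Driving force T = W sinα = 828·sin32.2° = 441.2 kN/m
Resisting force R = c_j·L + N'·tanφ = 5·17.2 + 449.6·tan18.3° = 86.0 + 148.7 = 234.7 kN/m
FS = R / T = 234.7 / 441.2 = 0.532

FS = 0.53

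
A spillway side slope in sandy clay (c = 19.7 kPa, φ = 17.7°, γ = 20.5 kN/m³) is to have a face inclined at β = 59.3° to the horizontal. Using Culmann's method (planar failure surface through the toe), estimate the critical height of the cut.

Culmann's analysis gives the critical failure plane at α_cr = (β + φ)/2 = (59.3 + 17.7)/2 = 38.5°, and the critical height
H_c = (4c/γ) · sinβ cosφ / [1 − cos(β − φ)]
    = (4·19.7/20.5) · sin59.3°·cos17.7° / [1 − cos(41.6°)]
    = 3.844 · 0.8599·0.9527 / [1 − 0.7478]
    = 3.844 · 0.8191 / 0.2522
    = 12.48 m

H_c = 12.48 m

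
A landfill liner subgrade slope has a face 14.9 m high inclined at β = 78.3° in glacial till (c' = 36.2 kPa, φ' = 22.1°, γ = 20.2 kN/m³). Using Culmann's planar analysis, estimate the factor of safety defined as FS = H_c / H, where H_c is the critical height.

H_c = (4c'/γ) · sinβ cosφ' / [1 − cos(β − φ')]
    = (4·36.2/20.2) · sin78.3°·cos22.1° / [1 − cos56.2°]
    = 7.168 · 0.9073 / 0.4437 = 14.66 m
FS = H_c / H = 14.66 / 14.9 = 0.984

FS = 0.98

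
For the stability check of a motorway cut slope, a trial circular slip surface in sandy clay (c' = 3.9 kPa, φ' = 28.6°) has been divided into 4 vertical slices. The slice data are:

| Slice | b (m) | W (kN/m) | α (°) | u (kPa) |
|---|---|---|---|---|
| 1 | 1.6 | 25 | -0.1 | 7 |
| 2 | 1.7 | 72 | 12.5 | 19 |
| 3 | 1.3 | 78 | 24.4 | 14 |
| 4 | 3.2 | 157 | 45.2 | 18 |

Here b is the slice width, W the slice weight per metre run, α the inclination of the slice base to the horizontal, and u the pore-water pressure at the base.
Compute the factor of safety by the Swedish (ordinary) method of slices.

Ordinary method of slices: FS = Σ[c'·Δl_i + (W_i cosα_i − u_i·Δl_i)·tanφ'] / Σ W_i sinα_i, with Δl_i = b_i / cosα_i.
Slice 1: Δl = 1.6/cos(-0.1°) = 1.600 m; N'_1 = 25·cos(-0.1°) − 7·1.600 = 13.8; c'Δl = 6.24; W sinα = -0.0
Slice 2: Δl = 1.7/cos12.5° = 1.741 m; N'_2 = 72·cos12.5° − 19·1.741 = 37.2; c'Δl = 6.79; W sinα = 15.6
Slice 3: Δl = 1.3/cos24.4° = 1.427 m; N'_3 = 78·cos24.4° − 14·1.427 = 51.0; c'Δl = 5.57; W sinα = 32.2
Slice 4: Δl = 3.2/cos45.2° = 4.541 m; N'_4 = 157·cos45.2° − 18·4.541 = 28.9; c'Δl = 17.71; W sinα = 111.4
Σc'Δl = 36.3 kN/m; ΣN' = 130.9 kN/m; ΣW sinα = 159.2 kN/m
Resisting = 36.3 + 130.9·tan28.6° = 36.3 + 71.4 = 107.7 kN/m
FS = 107.7 / 159.2 = 0.677

FS = 0.68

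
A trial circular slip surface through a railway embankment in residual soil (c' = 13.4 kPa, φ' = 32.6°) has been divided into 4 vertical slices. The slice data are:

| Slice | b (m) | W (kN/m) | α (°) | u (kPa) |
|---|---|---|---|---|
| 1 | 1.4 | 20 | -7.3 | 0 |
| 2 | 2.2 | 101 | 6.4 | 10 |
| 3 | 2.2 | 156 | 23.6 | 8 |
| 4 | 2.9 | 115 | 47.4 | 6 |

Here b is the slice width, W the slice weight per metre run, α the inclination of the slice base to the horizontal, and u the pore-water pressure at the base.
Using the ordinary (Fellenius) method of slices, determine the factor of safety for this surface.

Ordinary method of slices: FS = Σ[c'·Δl_i + (W_i cosα_i − u_i·Δl_i)·tanφ'] / Σ W_i sinα_i, with Δl_i = b_i / cosα_i.
Slice 1: Δl = 1.4/cos(-7.3°) = 1.411 m; N'_1 = 20·cos(-7.3°) − 0·1.411 = 19.8; c'Δl = 18.91; W sinα = -2.5
Slice 2: Δl = 2.2/cos6.4° = 2.214 m; N'_2 = 101·cos6.4° − 10·2.214 = 78.2; c'Δl = 29.66; W sinα = 11.3
Slice 3: Δl = 2.2/cos23.6° = 2.401 m; N'_3 = 156·cos23.6° − 8·2.401 = 123.7; c'Δl = 32.17; W sinα = 62.5
Slice 4: Δl = 2.9/cos47.4° = 4.284 m; N'_4 = 115·cos47.4° − 6·4.284 = 52.1; c'Δl = 57.41; W sinα = 84.7
Σc'Δl = 138.2 kN/m; ΣN' = 274.0 kN/m; ΣW sinα = 155.8 kN/m
Resisting = 138.2 + 274.0·tan32.6° = 138.2 + 175.2 = 313.4 kN/m
FS = 313.4 / 155.8 = 2.011

FS = 2.01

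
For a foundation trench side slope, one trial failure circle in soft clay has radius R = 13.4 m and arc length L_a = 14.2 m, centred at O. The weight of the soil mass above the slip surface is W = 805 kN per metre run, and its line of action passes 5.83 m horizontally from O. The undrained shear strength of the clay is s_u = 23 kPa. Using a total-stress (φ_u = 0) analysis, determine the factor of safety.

Taking moments about the centre O, the resisting moment is provided by the undrained shear strength acting along the arc:
M_R = s_u·L_a·R = 23·14.20·13.4 = 4376.4 kN·m/m
M_D = W·d = 805·5.83 = 4693.1 kN·m/m
FS = M_R / M_D = 4376.4 / 4693.1 = 0.933

FS = 0.93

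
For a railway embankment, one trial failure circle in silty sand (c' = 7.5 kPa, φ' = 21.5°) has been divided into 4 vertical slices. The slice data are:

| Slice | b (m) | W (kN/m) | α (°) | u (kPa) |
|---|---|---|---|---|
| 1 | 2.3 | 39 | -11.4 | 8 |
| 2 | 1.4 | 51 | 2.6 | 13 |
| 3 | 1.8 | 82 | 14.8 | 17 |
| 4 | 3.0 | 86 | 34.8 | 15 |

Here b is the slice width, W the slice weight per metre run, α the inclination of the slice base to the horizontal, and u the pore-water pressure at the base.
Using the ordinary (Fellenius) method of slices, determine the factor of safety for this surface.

FS = 1.78

Ordinary method of slices: FS = Σ[c'·Δl_i + (W_i cosα_i − u_i·Δl_i)·tanφ'] / Σ W_i sinα_i, with Δl_i = b_i / cosα_i.
Slice 1: Δl = 2.3/cos(-11.4°) = 2.346 m; N'_1 = 39·cos(-11.4°) − 8·2.346 = 19.5; c'Δl = 17.60; W sinα = -7.7
Slice 2: Δl = 1.4/cos2.6° = 1.401 m; N'_2 = 51·cos2.6° − 13·1.401 = 32.7; c'Δl = 10.51; W sinα = 2.3
Slice 3: Δl = 1.8/cos14.8° = 1.862 m; N'_3 = 82·cos14.8° − 17·1.862 = 47.6; c'Δl = 13.96; W sinα = 20.9
Slice 4: Δl = 3.0/cos34.8° = 3.653 m; N'_4 = 86·cos34.8° − 15·3.653 = 15.8; c'Δl = 27.40; W sinα = 49.1
Σc'Δl = 69.5 kN/m; ΣN' = 115.6 kN/m; ΣW sinα = 64.6 kN/m
Resisting = 69.5 + 115.6·tan21.5° = 69.5 + 45.6 = 115.0 kN/m
FS = 115.0 / 64.6 = 1.780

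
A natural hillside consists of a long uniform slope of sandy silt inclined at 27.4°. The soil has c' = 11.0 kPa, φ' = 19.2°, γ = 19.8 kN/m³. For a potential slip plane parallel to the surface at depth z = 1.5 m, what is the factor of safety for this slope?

For an infinite slope with a slip plane parallel to the surface (no pore pressure): FS = [c' + γz cos²β tanφ'] / [γz sinβ cosβ].
γz = 19.8·1.5 = 29.70 kN/m²
Numerator = 11.0 + 29.70·cos²27.4°·tan19.2° = 11.0 + 29.70·0.7882·0.3482 = 19.152 kPa
Denominator = 29.70·sin27.4°·cos27.4° = 29.70·0.4602·0.8878 = 12.135 kPa
FS = 19.152 / 12.135 = 1.578

FS = 1.58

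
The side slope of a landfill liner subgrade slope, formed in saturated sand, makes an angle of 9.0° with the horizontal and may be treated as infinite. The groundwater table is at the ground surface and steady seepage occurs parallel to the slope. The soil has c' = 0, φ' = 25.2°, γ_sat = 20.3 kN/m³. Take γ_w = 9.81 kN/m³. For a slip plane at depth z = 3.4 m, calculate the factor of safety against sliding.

With seepage parallel to the slope and the water table at the surface, the effective normal stress on the slip plane uses the buoyant unit weight γ' = γ_sat − γ_w while the driving shear stress uses γ_sat:
FS = [c' + γ' z cos²β tanφ'] / [γ_sat z sinβ cosβ]
(For c' = 0 this reduces to FS = (γ'/γ_sat)·tanφ'/tanβ.)
γ' = 20.3 − 9.81 = 10.49 kN/m³
Numerator = 0.0 + 10.49·3.4·cos²9.0°·tan25.2° = 0.0 + 10.49·3.4·0.9755·0.4706 = 16.372 kPa
Denominator = 20.3·3.4·sin9.0°·cos9.0° = 20.3·3.4·0.1564·0.9877 = 10.664 kPa
FS = 16.372 / 10.664 = 1.535

FS = 1.54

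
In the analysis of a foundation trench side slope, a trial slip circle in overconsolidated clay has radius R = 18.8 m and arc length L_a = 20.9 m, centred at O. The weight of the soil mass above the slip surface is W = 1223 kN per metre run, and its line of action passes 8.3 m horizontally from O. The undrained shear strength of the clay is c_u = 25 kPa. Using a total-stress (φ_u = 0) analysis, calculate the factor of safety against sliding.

FS = 0.97

Taking moments about the centre O, the resisting moment is provided by the undrained shear strength acting along the arc:
M_R = c_u·L_a·R = 25·20.90·18.8 = 9823.0 kN·m/m
M_D = W·d = 1223·8.3 = 10150.9 kN·m/m
FS = M_R / M_D = 9823.0 / 10150.9 = 0.968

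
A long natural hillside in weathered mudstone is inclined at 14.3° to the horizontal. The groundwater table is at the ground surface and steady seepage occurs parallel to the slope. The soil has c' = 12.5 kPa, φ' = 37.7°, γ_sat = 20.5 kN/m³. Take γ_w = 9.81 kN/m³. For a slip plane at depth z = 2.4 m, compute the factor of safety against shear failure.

FS = 2.64

With seepage parallel to the slope and the water table at the surface, the effective normal stress on the slip plane uses the buoyant unit weight γ' = γ_sat − γ_w while the driving shear stress uses γ_sat:
FS = [c' + γ' z cos²β tanφ'] / [γ_sat z sinβ cosβ]
γ' = 20.5 − 9.81 = 10.69 kN/m³
Numerator = 12.5 + 10.69·2.4·cos²14.3°·tan37.7° = 12.5 + 10.69·2.4·0.9390·0.7729 = 31.119 kPa
Denominator = 20.5·2.4·sin14.3°·cos14.3° = 20.5·2.4·0.2470·0.9690 = 11.776 kPa
FS = 31.119 / 11.776 = 2.643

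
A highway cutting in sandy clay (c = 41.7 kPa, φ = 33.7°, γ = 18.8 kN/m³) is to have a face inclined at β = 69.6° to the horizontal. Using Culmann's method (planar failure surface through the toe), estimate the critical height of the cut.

Culmann's analysis gives the critical failure plane at α_cr = (β + φ)/2 = (69.6 + 33.7)/2 = 51.6°, and the critical height
H_c = (4c/γ) · sinβ cosφ / [1 − cos(β − φ)]
    = (4·41.7/18.8) · sin69.6°·cos33.7° / [1 − cos(35.9°)]
    = 8.872 · 0.9373·0.8320 / [1 − 0.8100]
    = 8.872 · 0.7798 / 0.1900
    = 36.42 m

H_c = 36.42 m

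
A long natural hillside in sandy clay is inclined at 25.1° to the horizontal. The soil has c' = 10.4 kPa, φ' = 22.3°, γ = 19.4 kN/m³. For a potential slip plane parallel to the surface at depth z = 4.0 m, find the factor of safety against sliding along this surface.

FS = 1.22

For an infinite slope with a slip plane parallel to the surface (no pore pressure): FS = [c' + γz cos²β tanφ'] / [γz sinβ cosβ].
γz = 19.4·4.0 = 77.60 kN/m²
Numerator = 10.4 + 77.60·cos²25.1°·tan22.3° = 10.4 + 77.60·0.8201·0.4101 = 36.499 kPa
Denominator = 77.60·sin25.1°·cos25.1° = 77.60·0.4242·0.9056 = 29.809 kPa
FS = 36.499 / 29.809 = 1.224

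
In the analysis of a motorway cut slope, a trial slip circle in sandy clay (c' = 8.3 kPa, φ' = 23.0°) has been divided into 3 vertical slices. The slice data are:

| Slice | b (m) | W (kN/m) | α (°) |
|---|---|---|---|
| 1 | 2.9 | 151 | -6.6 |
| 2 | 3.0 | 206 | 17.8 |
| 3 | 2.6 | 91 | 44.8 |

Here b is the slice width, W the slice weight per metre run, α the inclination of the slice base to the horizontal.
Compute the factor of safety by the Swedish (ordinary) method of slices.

Ordinary method of slices: FS = Σ[c'·Δl_i + (W_i cosα_i)·tanφ'] / Σ W_i sinα_i, with Δl_i = b_i / cosα_i.
Slice 1: Δl = 2.9/cos(-6.6°) = 2.919 m; N'_1 = 151·cos(-6.6°) = 150.0; c'Δl = 24.23; W sinα = -17.4
Slice 2: Δl = 3.0/cos17.8° = 3.151 m; N'_2 = 206·cos17.8° = 196.1; c'Δl = 26.15; W sinα = 63.0
Slice 3: Δl = 2.6/cos44.8° = 3.664 m; N'_3 = 91·cos44.8° = 64.6; c'Δl = 30.41; W sinα = 64.1
Σc'Δl = 80.8 kN/m; ΣN' = 410.7 kN/m; ΣW sinα = 109.7 kN/m
Resisting = 80.8 + 410.7·tan23.0° = 80.8 + 174.3 = 255.1 kN/m
FS = 255.1 / 109.7 = 2.325

FS = 2.32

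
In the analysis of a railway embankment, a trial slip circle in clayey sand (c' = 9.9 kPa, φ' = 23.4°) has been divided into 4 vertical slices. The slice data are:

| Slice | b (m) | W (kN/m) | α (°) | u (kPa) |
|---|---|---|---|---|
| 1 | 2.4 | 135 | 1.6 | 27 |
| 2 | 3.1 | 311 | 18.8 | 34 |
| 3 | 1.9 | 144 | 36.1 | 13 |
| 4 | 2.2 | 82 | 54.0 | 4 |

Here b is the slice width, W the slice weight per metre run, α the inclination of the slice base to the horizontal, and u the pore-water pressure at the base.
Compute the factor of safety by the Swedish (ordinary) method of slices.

FS = 1.09

Ordinary method of slices: FS = Σ[c'·Δl_i + (W_i cosα_i − u_i·Δl_i)·tanφ'] / Σ W_i sinα_i, with Δl_i = b_i / cosα_i.
Slice 1: Δl = 2.4/cos1.6° = 2.401 m; N'_1 = 135·cos1.6° − 27·2.401 = 70.1; c'Δl = 23.77; W sinα = 3.8
Slice 2: Δl = 3.1/cos18.8° = 3.275 m; N'_2 = 311·cos18.8° − 34·3.275 = 183.1; c'Δl = 32.42; W sinα = 100.2
Slice 3: Δl = 1.9/cos36.1° = 2.352 m; N'_3 = 144·cos36.1° − 13·2.352 = 85.8; c'Δl = 23.28; W sinα = 84.8
Slice 4: Δl = 2.2/cos54.0° = 3.743 m; N'_4 = 82·cos54.0° − 4·3.743 = 33.2; c'Δl = 37.05; W sinα = 66.3
Σc'Δl = 116.5 kN/m; ΣN' = 372.2 kN/m; ΣW sinα = 255.2 kN/m
Resisting = 116.5 + 372.2·tan23.4° = 116.5 + 161.1 = 277.6 kN/m
FS = 277.6 / 255.2 = 1.088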